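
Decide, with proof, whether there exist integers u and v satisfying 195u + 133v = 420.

195 and 133 are coprime, so 195u + 133v ranges over all of ℤ.
Dividing repeatedly: 195 = 1·133 + 62, 133 = 2·62 + 9, 62 = 6·9 + 8, 9 = 1·8 + 1, 8 = 8·1 + 0.
Unwinding: 1 = 9 − 1·8 = 9 − (62 − 6·9) = −62 + 7·9 = −62 + 7·(133 − 2·62) = 7·133 − 15·62 = 7·133 − 15·(195 − 1·133) = −15·195 + 22·133, i.e. 195·(-15) + 133·22 = 1.
Scaling by 420 gives the particular solution (u, v) = (-6300, 9240).
The general solution is u = -6300 + 133k, v = 9240 − 195k; taking k = 48 gives the smaller pair u = 84, v = -120.
Indeed 195·84 + 133·(-120) = 16380 − 15960 = 420.

u = 84, v = -120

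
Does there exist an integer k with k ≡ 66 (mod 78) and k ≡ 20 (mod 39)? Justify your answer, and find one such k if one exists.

No such integer exists.

Reduce both congruences modulo 39, which divides 78 and 39: they say k ≡ 66 (mod 39) and k ≡ 20 (mod 39).
But 66 mod 39 = 27 while 20 mod 39 = 20, a contradiction.
So no integer satisfies both congruences.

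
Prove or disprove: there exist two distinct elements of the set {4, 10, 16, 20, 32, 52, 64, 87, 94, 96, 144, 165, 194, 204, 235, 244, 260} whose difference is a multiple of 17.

Reduce each element modulo 17: 4↦4, 10↦10, 16↦16, 20↦3, 32↦15, 52↦1, 64↦13, 87↦2, 94↦9, 96↦11, 144↦8, 165↦12, 194↦7, 204↦0, 235↦14, 244↦6, 260↦5.
These 17 residues are pairwise different, hence no difference of two elements is divisible by 17.

There is no such pair.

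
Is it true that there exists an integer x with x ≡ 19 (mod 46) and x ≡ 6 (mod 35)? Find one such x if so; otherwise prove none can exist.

Since 46 and 35 share no common factor, CRT says the pair of congruences has a solution (unique mod 1610).
Write x = 19 + 46t and require 19 + 46t ≡ 6 (mod 35), i.e. 46t ≡ 22 (mod 35).
46 ≡ 11 (mod 35), so this reads 11t ≡ 22 (mod 35). Note 11·16 = 176 ≡ 1 (mod 35) (as 176 − 1 = 5·35), so 11⁻¹ ≡ 16.
Therefore t ≡ 16·22 = 352 ≡ 2 (mod 35).
With t = 2: x = 19 + 46·2 = 111.
Indeed 111 ≡ 19 (mod 46) and 111 ≡ 6 (mod 35).

x = 111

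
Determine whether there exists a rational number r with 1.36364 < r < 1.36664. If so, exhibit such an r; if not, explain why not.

r = 56/41

Look for a denominator N such that an integer falls strictly between N·1.36364 and N·1.36664. N = 41 works: 41·1.36364 = 55.90924 < 56 < 56.03224 = 41·1.36664.
Hence 56/41 is a rational number with 1.36364 < 56/41 < 1.36664.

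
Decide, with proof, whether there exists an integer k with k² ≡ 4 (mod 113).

k = 111 works: 111² = 12321, and 12321 − 4 = 12317 = 109·113.

k = 111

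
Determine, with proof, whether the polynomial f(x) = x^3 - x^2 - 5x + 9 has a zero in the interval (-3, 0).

Yes, f has a root in the interval.

f(-3) = -12 and f(0) = 9, which have opposite signs.
f is continuous everywhere (it is a polynomial), in particular on [-3, 0].
By the Intermediate Value Theorem, f takes the value 0 somewhere in the open interval.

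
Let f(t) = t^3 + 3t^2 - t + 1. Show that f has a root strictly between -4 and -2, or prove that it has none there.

f(-4) = -11 and f(-2) = 7, which have opposite signs.
Since f is a polynomial it is continuous on [-4, -2].
By the Intermediate Value Theorem, f takes the value 0 somewhere in the open interval.

Yes, f has a root in the interval.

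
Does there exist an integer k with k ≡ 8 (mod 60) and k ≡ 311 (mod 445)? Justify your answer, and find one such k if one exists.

No, no such integer exists.

Both moduli are multiples of 5 = gcd(60, 445), so any solution would satisfy k ≡ 8 and k ≡ 311 modulo 5 simultaneously.
However 8 ≡ 3 and 311 ≡ 1 (mod 5), and 3 ≠ 1.
Hence the system has no solution.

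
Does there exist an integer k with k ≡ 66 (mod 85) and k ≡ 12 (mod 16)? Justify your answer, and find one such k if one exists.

gcd(85, 16) = 1, so the Chinese Remainder Theorem guarantees exactly one residue class mod 1360 satisfying both.
Write k = 66 + 85t and require 66 + 85t ≡ 12 (mod 16), i.e. 85t ≡ 10 (mod 16).
85 ≡ 5 (mod 16), so this reads 5t ≡ 10 (mod 16). Note 5·13 = 65 ≡ 1 (mod 16) (as 65 − 1 = 4·16), so 5⁻¹ ≡ 13.
Multiplying by 13: t ≡ 13·10 = 130 ≡ 2 (mod 16).
Taking t = 2 gives k = 66 + 85·2 = 236.
Indeed 236 ≡ 66 (mod 85) and 236 ≡ 12 (mod 16).

k = 236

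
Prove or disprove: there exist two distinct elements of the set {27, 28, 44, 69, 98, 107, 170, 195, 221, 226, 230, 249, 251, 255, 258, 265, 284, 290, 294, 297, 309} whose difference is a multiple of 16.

Reduce each element mod 16: 27↦11, 28↦12, 44↦12, 69↦5, 98↦2, 107↦11, 170↦10, 195↦3, 221↦13, 226↦2, 230↦6, 249↦9, 251↦11, 255↦15, 258↦2, 265↦9, 284↦12, 290↦2, 294↦6, 297↦9, 309↦5. The residue 11 repeats (at 27 and 107), and 107 − 27 = 80 = 5·16.

The pair (27, 107) works.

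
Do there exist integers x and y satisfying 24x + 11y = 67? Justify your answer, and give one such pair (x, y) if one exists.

Since gcd(24, 11) = 1, every integer is an integer combination of 24 and 11.
Euclidean algorithm: 24 = 2·11 + 2, 11 = 5·2 + 1, 2 = 2·1 + 0.
Unwinding: 1 = 11 − 5·2 = 11 − 5·(24 − 2·11) = −5·24 + 11·11, i.e. 24·(-5) + 11·11 = 1.
Multiplying through by 67: x = (-5)·67 = -335, y = 11·67 = 737 is a solution.
Shifting by a multiple of (11, −24) keeps it a solution: x = -335 + 31·11 = 6, y = 737 − 31·24 = -7.
Indeed 24·6 + 11·(-7) = 144 − 77 = 67.

x = 6, y = -7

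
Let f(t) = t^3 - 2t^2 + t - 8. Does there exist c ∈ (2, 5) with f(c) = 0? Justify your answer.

Yes, such a c exists.

f(2) = -6 and f(5) = 72, which have opposite signs.
Since f is a polynomial it is continuous on [2, 5].
By the Intermediate Value Theorem, f takes the value 0 somewhere in the open interval.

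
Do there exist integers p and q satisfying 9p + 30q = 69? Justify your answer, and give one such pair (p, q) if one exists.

gcd(9, 30) = 3, and 3 divides 69, so integer solutions exist.
Dividing through by 3 reduces the equation to 3p + 10q = 23.
Run the Euclidean algorithm on 10 and 3: 10 = 3·3 + 1, 3 = 3·1 + 0.
Back-substituting, 1 = 10 − 3·3; that is, 3·(-3) + 10·1 = 1.
Times 23: 3·(-69) + 10·23 = 23, so (-69, 23) solves it.
Shifting by a multiple of (10, −3) keeps it a solution: p = -69 + 7·10 = 1, q = 23 − 7·3 = 2.
Indeed 9·1 + 30·2 = 9 + 60 = 69.

p = 1, q = 2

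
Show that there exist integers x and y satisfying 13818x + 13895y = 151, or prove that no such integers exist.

gcd(13818, 13895) = 7, so every integer of the form 13818x + 13895y is a multiple of 7.
However 151 leaves remainder 4 on division by 7.
So the equation is unsolvable over ℤ.

There are no such integers.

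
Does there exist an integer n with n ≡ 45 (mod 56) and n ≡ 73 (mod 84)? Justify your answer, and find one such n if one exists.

n = 157

gcd(56, 84) = 28. A simultaneous solution exists iff 45 ≡ 73 (mod 28); here 45 mod 28 = 17 = 73 mod 28, so it does.
The integers ≡ 45 (mod 56) are 45, 101, 157, …; their remainders mod 84 are 45, 17, 73, so n = 157 is the first that is ≡ 73 (mod 84).
Verify: 157 = 2·56 + 45 and 157 = 1·84 + 73. ✓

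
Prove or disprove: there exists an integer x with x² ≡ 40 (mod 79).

x = 35

x = 35 works: 35² = 1225, and 1225 − 40 = 1185 = 15·79.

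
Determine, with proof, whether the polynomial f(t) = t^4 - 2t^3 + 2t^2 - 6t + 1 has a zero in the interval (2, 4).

Such a root exists.

f(2) = -3 and f(4) = 137, which have opposite signs.
Since f is a polynomial it is continuous on [2, 4].
By the Intermediate Value Theorem f must vanish at some point of (2, 4).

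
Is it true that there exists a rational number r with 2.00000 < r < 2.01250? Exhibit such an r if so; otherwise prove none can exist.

r = 163/81

Multiplying by 81: 81·2.00000 = 162.00000 and 81·2.01250 = 163.01250, so the integer 163 lies strictly between them.
Dividing back, 2.00000 < 163/81 < 2.01250, and 163/81 is rational.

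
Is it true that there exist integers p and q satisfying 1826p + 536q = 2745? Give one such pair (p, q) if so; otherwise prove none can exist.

Any value of 1826p + 536q is a multiple of gcd(1826, 536) = 2.
However 2745 leaves remainder 1 on division by 2.
Therefore 1826p + 536q = 2745 has no solution in integers.

There are no such integers.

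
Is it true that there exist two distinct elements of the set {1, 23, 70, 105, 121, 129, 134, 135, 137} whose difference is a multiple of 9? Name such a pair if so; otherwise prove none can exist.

Reduce each element modulo 9: 1↦1, 23↦5, 70↦7, 105↦6, 121↦4, 129↦3, 134↦8, 135↦0, 137↦2.
All 9 residues are distinct, so no two elements differ by a multiple of 9.

There is no such pair.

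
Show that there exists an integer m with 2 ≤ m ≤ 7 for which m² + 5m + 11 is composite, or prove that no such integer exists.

m = 7

At m = 7: 7² + 5·7 + 11 = 95 = 5·19, which is composite.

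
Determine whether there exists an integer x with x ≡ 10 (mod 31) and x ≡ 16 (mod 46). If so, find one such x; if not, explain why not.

x = 568

gcd(31, 46) = 1, so the Chinese Remainder Theorem guarantees exactly one residue class mod 1426 satisfying both.
Any solution of the first congruence is x = 10 + 31t; substituting into the second, 31t ≡ 16 − 10 ≡ 6 (mod 46).
Since 31·3 = 93 = 2·46 + 1, the inverse of 31 mod 46 is 3.
Multiplying by 3: t ≡ 3·6 = 18 (mod 46).
Taking t = 18 gives x = 10 + 31·18 = 568.
Check: 568 mod 31 = 10, 568 mod 46 = 16. ✓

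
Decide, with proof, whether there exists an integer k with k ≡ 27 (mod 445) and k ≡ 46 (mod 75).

Both moduli are multiples of 5 = gcd(445, 75), so any solution would satisfy k ≡ 27 and k ≡ 46 modulo 5 simultaneously.
However 27 ≡ 2 and 46 ≡ 1 (mod 5), and 2 ≠ 1.
So no integer satisfies both congruences.

No, no such integer exists.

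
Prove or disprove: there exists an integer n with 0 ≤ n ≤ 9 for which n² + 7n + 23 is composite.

At n = 8: 8² + 7·8 + 23 = 143 = 11·13, which is composite.

n = 8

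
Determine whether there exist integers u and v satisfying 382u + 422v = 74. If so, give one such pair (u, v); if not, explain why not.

u = 72, v = -65

gcd(382, 422) = 2, and 2 divides 74, so integer solutions exist.
Dividing through by 2 reduces the equation to 191u + 211v = 37.
Dividing repeatedly: 211 = 1·191 + 20, 191 = 9·20 + 11, 20 = 1·11 + 9, 11 = 1·9 + 2, 9 = 4·2 + 1, 2 = 2·1 + 0.
Back-substituting, 1 = 9 − 4·2 = 9 − 4·(11 − 1·9) = −4·11 + 5·9 = −4·11 + 5·(20 − 1·11) = 5·20 − 9·11 = 5·20 − 9·(191 − 9·20) = −9·191 + 86·20 = −9·191 + 86·(211 − 1·191) = 86·211 − 95·191; that is, 191·(-95) + 211·86 = 1.
Scaling by 37 gives the particular solution (u, v) = (-3515, 3182).
Shifting by a multiple of (211, −191) keeps it a solution: u = -3515 + 17·211 = 72, v = 3182 − 17·191 = -65.
Indeed 382·72 + 422·(-65) = 27504 − 27430 = 74.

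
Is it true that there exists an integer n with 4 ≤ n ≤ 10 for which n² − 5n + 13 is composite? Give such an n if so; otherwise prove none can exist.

At n = 7: 7² − 5·7 + 13 = 27 = 3·9, which is composite.

n = 7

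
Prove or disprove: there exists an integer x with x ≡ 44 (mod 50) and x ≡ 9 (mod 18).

Both moduli are multiples of 2 = gcd(50, 18), so any solution would satisfy x ≡ 44 and x ≡ 9 modulo 2 simultaneously.
These are incompatible: 44 − 9 = 35 is not divisible by 2.
So no integer satisfies both congruences.

There is no such integer.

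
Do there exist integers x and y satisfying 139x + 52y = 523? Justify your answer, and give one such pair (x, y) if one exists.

Since gcd(139, 52) = 1, every integer is an integer combination of 139 and 52.
Dividing repeatedly: 139 = 2·52 + 35, 52 = 1·35 + 17, 35 = 2·17 + 1, 17 = 17·1 + 0.
Working back up the chain: 1 = 35 − 2·17 = 35 − 2·(52 − 1·35) = −2·52 + 3·35 = −2·52 + 3·(139 − 2·52) = 3·139 − 8·52. So 139·3 + 52·(-8) = 1.
Times 523: 139·1569 + 52·(-4184) = 523, so (1569, -4184) solves it.
Subtracting 30·52 from x and adding 30·139 to y gives the tidier solution (9, -14).
Check: 139·9 + 52·(-14) = 1251 − 728 = 523. ✓

x = 9, y = -14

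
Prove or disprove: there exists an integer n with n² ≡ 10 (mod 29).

There is no such integer.

Apply Euler's criterion with the prime 29: 10 is a quadratic residue iff 10^14 ≡ 1 (mod 29), and a non-residue iff it is ≡ −1.
Repeated squaring mod 29: 10^2 = 100 ≡ 13; 10^4 ≡ 13² = 169 ≡ 24; 10^8 ≡ 24² = 576 ≡ 25.
Since 14 = 8 + 4 + 2, 10^14 ≡ 25 · 24 · 13; multiplying out mod 29: 25·24 = 600 ≡ 20, then 20·13 = 260 ≡ 28. Thus 10^14 ≡ 28 ≡ −1 (mod 29).
By Euler's criterion 10 is a quadratic non-residue mod 29: no n satisfies n² ≡ 10 (mod 29).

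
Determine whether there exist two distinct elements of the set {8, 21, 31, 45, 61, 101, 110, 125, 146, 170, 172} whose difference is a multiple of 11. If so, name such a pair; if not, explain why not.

Reduce each element modulo 11: 8↦8, 21↦10, 31↦9, 45↦1, 61↦6, 101↦2, 110↦0, 125↦4, 146↦3, 170↦5, 172↦7.
All 11 residues are distinct, so no two elements differ by a multiple of 11.

No such pair exists.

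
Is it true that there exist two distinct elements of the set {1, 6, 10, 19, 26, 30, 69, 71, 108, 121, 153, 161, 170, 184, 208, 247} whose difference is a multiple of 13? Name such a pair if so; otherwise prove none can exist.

1 mod 13 = 1 and 170 mod 13 = 1, so 170 − 1 = 169 = 13·13.

1 and 170 are such a pair.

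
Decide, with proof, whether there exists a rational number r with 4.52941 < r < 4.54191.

r = 59/13

Multiplying by 13: 13·4.52941 = 58.88233 and 13·4.54191 = 59.04483, so the integer 59 lies strictly between them.
Dividing back, 4.52941 < 59/13 < 4.54191, and 59/13 is rational.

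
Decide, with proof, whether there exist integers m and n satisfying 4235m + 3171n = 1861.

No such integers exist.

Any value of 4235m + 3171n is a multiple of gcd(4235, 3171) = 7.
However 1861 leaves remainder 6 on division by 7.
Hence no integers m, n satisfy the equation.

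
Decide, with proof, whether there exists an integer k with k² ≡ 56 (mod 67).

Take k = 18. Then 18² = 324 = 4·67 + 56, so 18² ≡ 56 (mod 67).

k = 18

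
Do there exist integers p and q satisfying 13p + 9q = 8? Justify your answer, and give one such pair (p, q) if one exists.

p = 2, q = -2

13 and 9 are coprime, so 13p + 9q ranges over all of ℤ.
Euclidean algorithm: 13 = 1·9 + 4, 9 = 2·4 + 1, 4 = 4·1 + 0.
Working back up the chain: 1 = 9 − 2·4 = 9 − 2·(13 − 1·9) = −2·13 + 3·9. So 13·(-2) + 9·3 = 1.
Multiplying through by 8: p = (-2)·8 = -16, q = 3·8 = 24 is a solution.
Shifting by a multiple of (9, −13) keeps it a solution: p = -16 + 2·9 = 2, q = 24 − 2·13 = -2.
Check: 13·2 + 9·(-2) = 26 − 18 = 8. ✓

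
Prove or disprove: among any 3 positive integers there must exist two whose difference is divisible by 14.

Take the 3 consecutive integers 22, 23, 24: their residues mod 14 are all distinct because 3 ≤ 14.
No two share a residue, so no pair has difference divisible by 14; the claim fails for this set.

No, the set {22, 23, 24} is a counterexample.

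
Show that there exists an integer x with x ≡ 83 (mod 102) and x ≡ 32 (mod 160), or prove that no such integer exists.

There is no such integer.

Reduce both congruences modulo 2, which divides 102 and 160: they say x ≡ 83 (mod 2) and x ≡ 32 (mod 2).
But 83 mod 2 = 1 while 32 mod 2 = 0, a contradiction.
So no integer satisfies both congruences.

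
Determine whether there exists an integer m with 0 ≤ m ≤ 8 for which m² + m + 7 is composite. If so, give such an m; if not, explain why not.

At m = 1: 1² + 1 + 7 = 9 = 3·3, which is composite.

m = 1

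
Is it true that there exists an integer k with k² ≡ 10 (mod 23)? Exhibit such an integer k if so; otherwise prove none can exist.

Apply Euler's criterion with the prime 23: 10 is a quadratic residue iff 10^11 ≡ 1 (mod 23), and a non-residue iff it is ≡ −1.
Squaring successively (mod 23): 10^2 = 100 ≡ 8; 10^4 ≡ 8² = 64 ≡ 18; 10^8 ≡ 18² = 324 ≡ 2.
Since 11 = 8 + 2 + 1, 10^11 ≡ 2 · 8 · 10; multiplying out mod 23: 2·8 = 16 ≡ 16, then 16·10 = 160 ≡ 22. Thus 10^11 ≡ 22 ≡ −1 (mod 23).
By Euler's criterion 10 is a quadratic non-residue mod 23: no k satisfies k² ≡ 10 (mod 23).

No such integer exists.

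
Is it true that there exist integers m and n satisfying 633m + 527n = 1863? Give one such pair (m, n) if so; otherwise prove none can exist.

m = 470, n = -561

Since gcd(633, 527) = 1, every integer is an integer combination of 633 and 527.
Euclidean algorithm: 633 = 1·527 + 106, 527 = 4·106 + 103, 106 = 1·103 + 3, 103 = 34·3 + 1, 3 = 3·1 + 0.
Unwinding: 1 = 103 − 34·3 = 103 − 34·(106 − 1·103) = −34·106 + 35·103 = −34·106 + 35·(527 − 4·106) = 35·527 − 174·106 = 35·527 − 174·(633 − 1·527) = −174·633 + 209·527, i.e. 633·(-174) + 527·209 = 1.
Multiplying through by 1863: m = (-174)·1863 = -324162, n = 209·1863 = 389367 is a solution.
The general solution is m = -324162 + 527k, n = 389367 − 633k; taking k = 616 gives the smaller pair m = 470, n = -561.
Indeed 633·470 + 527·(-561) = 297510 − 295647 = 1863.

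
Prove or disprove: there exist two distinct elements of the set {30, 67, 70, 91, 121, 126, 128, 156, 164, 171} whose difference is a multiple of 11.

Residues mod 11: 30↦8, 67↦1, 70↦4, 91↦3, 121↦0, 126↦5, 128↦7, 156↦2, 164↦10, 171↦6.
All 10 residues are distinct, so no two elements differ by a multiple of 11.

No, no such pair exists.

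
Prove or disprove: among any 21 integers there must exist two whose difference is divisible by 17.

True.

Partition the integers by their residue mod 17; there are 17 classes.
Placing 21 integers into 17 classes, some class receives at least two — say a and b.
Then a ≡ b (mod 17), i.e. 17 ∣ (a − b).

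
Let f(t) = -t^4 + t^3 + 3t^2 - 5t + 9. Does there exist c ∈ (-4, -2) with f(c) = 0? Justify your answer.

f(-4) = -243 and f(-2) = 7, which have opposite signs.
f is continuous everywhere (it is a polynomial), in particular on [-4, -2].
The Intermediate Value Theorem then guarantees some c ∈ (-4, -2) with f(c) = 0.

Yes, f has a root in the interval.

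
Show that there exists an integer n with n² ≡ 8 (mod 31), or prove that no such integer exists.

n = 15

n = 15 works: 15² = 225, and 225 − 8 = 217 = 7·31.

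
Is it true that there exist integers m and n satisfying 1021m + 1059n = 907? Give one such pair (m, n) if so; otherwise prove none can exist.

m = 4, n = -3

Since gcd(1021, 1059) = 1, every integer is an integer combination of 1021 and 1059.
Dividing repeatedly: 1059 = 1·1021 + 38, 1021 = 26·38 + 33, 38 = 1·33 + 5, 33 = 6·5 + 3, 5 = 1·3 + 2, 3 = 1·2 + 1, 2 = 2·1 + 0.
Unwinding: 1 = 3 − 1·2 = 3 − (5 − 1·3) = −5 + 2·3 = −5 + 2·(33 − 6·5) = 2·33 − 13·5 = 2·33 − 13·(38 − 1·33) = −13·38 + 15·33 = −13·38 + 15·(1021 − 26·38) = 15·1021 − 403·38 = 15·1021 − 403·(1059 − 1·1021) = −403·1059 + 418·1021, i.e. 1021·418 + 1059·(-403) = 1.
Times 907: 1021·379126 + 1059·(-365521) = 907, so (379126, -365521) solves it.
The general solution is m = 379126 + 1059k, n = -365521 − 1021k; taking k = -358 gives the smaller pair m = 4, n = -3.
Indeed 1021·4 + 1059·(-3) = 4084 − 3177 = 907.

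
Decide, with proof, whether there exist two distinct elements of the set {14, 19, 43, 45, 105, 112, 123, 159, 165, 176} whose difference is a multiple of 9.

The pair (14, 176) works.

Both 14 and 176 leave remainder 5 on division by 9; their difference 162 = 18·9 is a multiple of 9.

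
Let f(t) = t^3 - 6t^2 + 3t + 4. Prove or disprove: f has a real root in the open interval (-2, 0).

Yes, f has a root in the interval.

f(-2) = -34 and f(0) = 4, which have opposite signs.
f is continuous everywhere (it is a polynomial), in particular on [-2, 0].
By the Intermediate Value Theorem, f takes the value 0 somewhere in the open interval.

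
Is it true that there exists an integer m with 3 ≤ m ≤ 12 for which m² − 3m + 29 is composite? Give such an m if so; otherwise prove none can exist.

At m = 10: 10² − 3·10 + 29 = 99 = 3·33, which is composite.

m = 10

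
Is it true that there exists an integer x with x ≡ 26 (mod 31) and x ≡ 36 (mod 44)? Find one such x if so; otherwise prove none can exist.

Since 31 and 44 share no common factor, CRT says the pair of congruences has a solution (unique mod 1364).
Any solution of the first congruence is x = 26 + 31t; substituting into the second, 31t ≡ 36 − 26 ≡ 10 (mod 44).
Since 31·27 = 837 = 19·44 + 1, the inverse of 31 mod 44 is 27.
Therefore t ≡ 27·10 = 270 ≡ 6 (mod 44).
With t = 6: x = 26 + 31·6 = 212.
Verify: 212 = 6·31 + 26 and 212 = 4·44 + 36. ✓

x = 212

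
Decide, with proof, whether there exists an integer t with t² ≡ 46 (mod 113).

No such integer exists.

113 is prime, so by Euler's criterion 46 is a square mod 113 iff 46^((113−1)/2) = 46^56 ≡ 1 (mod 113).
Repeated squaring mod 113: 46^2 = 2116 ≡ 82; 46^4 ≡ 82² = 6724 ≡ 57; 46^8 ≡ 57² = 3249 ≡ 85; 46^16 ≡ 85² = 7225 ≡ 106; 46^32 ≡ 106² = 11236 ≡ 49.
Since 56 = 32 + 16 + 8, 46^56 ≡ 49 · 106 · 85; multiplying out mod 113: 49·106 = 5194 ≡ 109, then 109·85 = 9265 ≡ 112. Thus 46^56 ≡ 112 ≡ −1 (mod 113).
By Euler's criterion 46 is a quadratic non-residue mod 113: no t satisfies t² ≡ 46 (mod 113).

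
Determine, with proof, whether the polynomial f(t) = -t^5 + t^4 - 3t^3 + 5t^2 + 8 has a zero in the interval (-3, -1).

No such root exists.

f(-3) = 458 and f(-1) = 18, both positive, so a sign-change argument is unavailable; we show f keeps this sign on the whole interval.
Substitute t = -1 − u, where 0 < u < 2 on the interval. Expanding, f(-1 − u) = u^5 + 6u^4 + 17u^3 + 30u^2 + 28u + 18.
All 6 nonzero coefficients of this polynomial in u are positive; hence for u > 0 the value is a sum of positive terms (the constant 18 among them).
So f is strictly positive on (-3, -1); no root exists in the interval.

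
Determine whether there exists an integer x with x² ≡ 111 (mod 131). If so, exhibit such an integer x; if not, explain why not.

Apply Euler's criterion with the prime 131: 111 is a quadratic residue iff 111^65 ≡ 1 (mod 131), and a non-residue iff it is ≡ −1.
Repeated squaring mod 131: 111^2 = 12321 ≡ 7; 111^4 ≡ 7² = 49 ≡ 49; 111^8 ≡ 49² = 2401 ≡ 43; 111^16 ≡ 43² = 1849 ≡ 15; 111^32 ≡ 15² = 225 ≡ 94; 111^64 ≡ 94² = 8836 ≡ 59.
Since 65 = 64 + 1, 111^65 ≡ 59 · 111; multiplying out mod 131: 59·111 = 6549 ≡ 130. Thus 111^65 ≡ 130 ≡ −1 (mod 131).
By Euler's criterion 111 is a quadratic non-residue mod 131: no x satisfies x² ≡ 111 (mod 131).

There is no such integer.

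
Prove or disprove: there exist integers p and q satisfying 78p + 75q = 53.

No such integers exist.

Both 78 and 75 are divisible by gcd(78, 75) = 3, hence so is any combination 78p + 75q.
However 53 leaves remainder 2 on division by 3.
Therefore 78p + 75q = 53 has no solution in integers.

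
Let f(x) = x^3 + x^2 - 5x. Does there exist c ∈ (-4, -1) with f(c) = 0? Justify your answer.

f(-4) = -28 and f(-1) = 5, which have opposite signs.
Since f is a polynomial it is continuous on [-4, -1].
By the Intermediate Value Theorem f must vanish at some point of (-4, -1).

Such a root exists.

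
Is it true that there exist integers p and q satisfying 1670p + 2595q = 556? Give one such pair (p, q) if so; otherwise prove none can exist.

Both 1670 and 2595 are divisible by gcd(1670, 2595) = 5, hence so is any combination 1670p + 2595q.
But 556 is not a multiple of 5 (it leaves remainder 1).
Therefore 1670p + 2595q = 556 has no solution in integers.

There are no such integers.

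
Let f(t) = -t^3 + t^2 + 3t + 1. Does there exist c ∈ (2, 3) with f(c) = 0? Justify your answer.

Yes, such a c exists.

f(2) = 3 and f(3) = -8, which have opposite signs.
Since f is a polynomial it is continuous on [2, 3].
The Intermediate Value Theorem then guarantees some c ∈ (2, 3) with f(c) = 0.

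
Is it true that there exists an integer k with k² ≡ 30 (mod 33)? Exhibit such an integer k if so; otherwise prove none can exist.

No such integer exists.

Reduce modulo 11, which divides 33: we would need k² ≡ 8 (mod 11).
Computing k² mod 11 for k = 0, 1, …, 5 (enough, by the symmetry k ↦ 11 − k) gives 0, 1, 4, 9, 5, 3.
The set of squares mod 11 is therefore {0, 1, 3, 4, 5, 9}, which does not contain 8.
Hence no integer k has k² ≡ 30 (mod 33).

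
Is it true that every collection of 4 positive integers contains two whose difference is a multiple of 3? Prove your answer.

Each integer lies in one of the 3 residue classes modulo 3.
Since 4 > 3, two of the 4 integers must share a residue class by the pigeonhole principle; call them a and b.
Their difference a − b is then a multiple of 3.

Yes.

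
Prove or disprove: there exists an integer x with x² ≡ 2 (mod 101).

101 is prime, so by Euler's criterion 2 is a square mod 101 iff 2^((101−1)/2) = 2^50 ≡ 1 (mod 101).
Repeated squaring mod 101: 2^2 = 4 ≡ 4; 2^4 ≡ 4² = 16 ≡ 16; 2^8 ≡ 16² = 256 ≡ 54; 2^16 ≡ 54² = 2916 ≡ 88; 2^32 ≡ 88² = 7744 ≡ 68.
Since 50 = 32 + 16 + 2, 2^50 ≡ 68 · 88 · 4; multiplying out mod 101: 68·88 = 5984 ≡ 25, then 25·4 = 100 ≡ 100. Thus 2^50 ≡ 100 ≡ −1 (mod 101).
By Euler's criterion 2 is a quadratic non-residue mod 101: no x satisfies x² ≡ 2 (mod 101).

No such integer exists.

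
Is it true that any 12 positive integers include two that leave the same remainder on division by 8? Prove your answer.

Partition the integers by their residue mod 8; there are 8 classes.
Placing 12 integers into 8 classes, some class receives at least two — say a and b.
That is, a and b leave the same remainder on division by 8, as claimed.

True.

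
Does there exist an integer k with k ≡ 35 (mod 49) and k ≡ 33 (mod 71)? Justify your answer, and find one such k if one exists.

The moduli 49 and 71 are coprime, so by the Chinese Remainder Theorem a unique solution modulo 3479 exists.
Any solution of the first congruence is k = 35 + 49t; substituting into the second, 49t ≡ 33 − 35 ≡ 69 (mod 71).
Invert 49 mod 71 by the Euclidean algorithm: 71 = 1·49 + 22, 49 = 2·22 + 5, 22 = 4·5 + 2, 5 = 2·2 + 1, 2 = 2·1 + 0; back-substituting, 1 = 5 − 2·2 = 5 − 2·(22 − 4·5) = −2·22 + 9·5 = −2·22 + 9·(49 − 2·22) = 9·49 − 20·22 = 9·49 − 20·(71 − 1·49) = −20·71 + 29·49. Hence 49·29 ≡ 1, so 49⁻¹ ≡ 29 (mod 71).
Multiplying by 29: t ≡ 29·69 = 2001 ≡ 13 (mod 71).
Taking t = 13 gives k = 35 + 49·13 = 672.
Verify: 672 = 13·49 + 35 and 672 = 9·71 + 33. ✓

k = 672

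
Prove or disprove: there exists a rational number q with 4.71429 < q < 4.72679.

Multiplying by 18: 18·4.71429 = 84.85722 and 18·4.72679 = 85.08222, so the integer 85 lies strictly between them.
So q = 85/18 works: it is a ratio of integers, and dividing 18·4.71429 < 85 < 18·4.72679 through by 18 gives 4.71429 < 85/18 < 4.72679.

q = 85/18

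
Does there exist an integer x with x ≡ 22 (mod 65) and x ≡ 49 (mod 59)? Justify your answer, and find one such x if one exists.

Since 65 and 59 share no common factor, CRT says the pair of congruences has a solution (unique mod 3835).
Write x = 22 + 65t and require 22 + 65t ≡ 49 (mod 59), i.e. 65t ≡ 27 (mod 59).
65 ≡ 6 (mod 59), so this reads 6t ≡ 27 (mod 59). To invert 6 modulo 59: 59 = 9·6 + 5, 6 = 1·5 + 1, 5 = 5·1 + 0, and unwinding, 1 = 6 − 1·5 = 6 − (59 − 9·6) = −59 + 10·6. Thus 6⁻¹ ≡ 10 (mod 59).
Therefore t ≡ 10·27 = 270 ≡ 34 (mod 59).
Taking t = 34 gives x = 22 + 65·34 = 2232.
Indeed 2232 ≡ 22 (mod 65) and 2232 ≡ 49 (mod 59).

x = 2232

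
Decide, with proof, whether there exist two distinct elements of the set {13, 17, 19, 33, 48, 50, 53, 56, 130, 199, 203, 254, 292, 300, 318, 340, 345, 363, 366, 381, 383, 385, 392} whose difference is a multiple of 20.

The pair (13, 33) works.

Both 13 and 33 leave remainder 13 on division by 20; their difference 20 = 1·20 is a multiple of 20.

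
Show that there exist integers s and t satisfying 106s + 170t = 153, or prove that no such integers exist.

Both 106 and 170 are divisible by gcd(106, 170) = 2, hence so is any combination 106s + 170t.
But 153 = 2·76 + 1, so 2 ∤ 153.
Hence no integers s, t satisfy the equation.

There are no such integers.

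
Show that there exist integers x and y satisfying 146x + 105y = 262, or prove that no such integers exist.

146 and 105 are coprime, so 146x + 105y ranges over all of ℤ.
Run the Euclidean algorithm on 146 and 105: 146 = 1·105 + 41, 105 = 2·41 + 23, 41 = 1·23 + 18, 23 = 1·18 + 5, 18 = 3·5 + 3, 5 = 1·3 + 2, 3 = 1·2 + 1, 2 = 2·1 + 0.
Working back up the chain: 1 = 3 − 1·2 = 3 − (5 − 1·3) = −5 + 2·3 = −5 + 2·(18 − 3·5) = 2·18 − 7·5 = 2·18 − 7·(23 − 1·18) = −7·23 + 9·18 = −7·23 + 9·(41 − 1·23) = 9·41 − 16·23 = 9·41 − 16·(105 − 2·41) = −16·105 + 41·41 = −16·105 + 41·(146 − 1·105) = 41·146 − 57·105. So 146·41 + 105·(-57) = 1.
Scaling by 262 gives the particular solution (x, y) = (10742, -14934).
Shifting by a multiple of (105, −146) keeps it a solution: x = 10742 − 102·105 = 32, y = -14934 + 102·146 = -42.
Check: 146·32 + 105·(-42) = 4672 − 4410 = 262. ✓

x = 32, y = -42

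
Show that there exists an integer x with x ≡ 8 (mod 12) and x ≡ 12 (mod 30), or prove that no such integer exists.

gcd(12, 30) = 6. If x ≡ 8 (mod 12) and x ≡ 12 (mod 30), then x ≡ 8 (mod 6) and x ≡ 12 (mod 6).
These are incompatible: 8 − 12 = -4 is not divisible by 6.
So no integer satisfies both congruences.

No such integer exists.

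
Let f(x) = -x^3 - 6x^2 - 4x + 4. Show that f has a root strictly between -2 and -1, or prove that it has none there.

Yes, f has a root in the interval.

f(-2) = -4 and f(-1) = 3, which have opposite signs.
Since f is a polynomial it is continuous on [-2, -1].
By the Intermediate Value Theorem f must vanish at some point of (-2, -1).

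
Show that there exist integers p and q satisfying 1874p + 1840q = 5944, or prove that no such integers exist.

gcd(1874, 1840) = 2, and 2 divides 5944, so integer solutions exist.
Dividing through by 2 reduces the equation to 937p + 920q = 2972.
Euclidean algorithm: 937 = 1·920 + 17, 920 = 54·17 + 2, 17 = 8·2 + 1, 2 = 2·1 + 0.
Working back up the chain: 1 = 17 − 8·2 = 17 − 8·(920 − 54·17) = −8·920 + 433·17 = −8·920 + 433·(937 − 1·920) = 433·937 − 441·920. So 937·433 + 920·(-441) = 1.
Multiplying through by 2972: p = 433·2972 = 1286876, q = (-441)·2972 = -1310652 is a solution.
Subtracting 1398·920 from p and adding 1398·937 to q gives the tidier solution (716, -726).
Indeed 1874·716 + 1840·(-726) = 1341784 − 1335840 = 5944.

p = 716, q = -726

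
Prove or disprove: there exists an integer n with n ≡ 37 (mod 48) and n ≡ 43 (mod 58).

n = 565

gcd(48, 58) = 2. A simultaneous solution exists iff 37 ≡ 43 (mod 2); here 37 mod 2 = 1 = 43 mod 2, so it does.
Put n = 37 + 48t, so we need 48t ≡ 6 (mod 58), equivalently (divide by 2) 24t ≡ 3 (mod 29).
Since 24·23 = 552 = 19·29 + 1, the inverse of 24 mod 29 is 23.
Multiplying by 23: t ≡ 23·3 = 69 ≡ 11 (mod 29).
Then n = 37 + 48·11 = 565.
Indeed 565 ≡ 37 (mod 48) and 565 ≡ 43 (mod 58).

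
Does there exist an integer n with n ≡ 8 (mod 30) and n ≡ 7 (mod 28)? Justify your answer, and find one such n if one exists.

There is no such integer.

Both moduli are multiples of 2 = gcd(30, 28), so any solution would satisfy n ≡ 8 and n ≡ 7 modulo 2 simultaneously.
However 8 ≡ 0 and 7 ≡ 1 (mod 2), and 0 ≠ 1.
So no integer satisfies both congruences.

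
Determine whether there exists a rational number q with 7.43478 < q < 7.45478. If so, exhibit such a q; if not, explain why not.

q = 67/9

Multiplying by 9: 9·7.43478 = 66.91302 and 9·7.45478 = 67.09302, so the integer 67 lies strictly between them.
Hence 67/9 is a rational number with 7.43478 < 67/9 < 7.45478.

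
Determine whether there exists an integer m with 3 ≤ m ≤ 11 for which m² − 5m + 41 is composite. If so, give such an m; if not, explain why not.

At m = 10: 10² − 5·10 + 41 = 91 = 7·13, which is composite.

m = 10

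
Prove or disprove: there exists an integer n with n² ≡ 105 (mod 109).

n = 43

n = 43 works: 43² = 1849, and 1849 − 105 = 1744 = 16·109.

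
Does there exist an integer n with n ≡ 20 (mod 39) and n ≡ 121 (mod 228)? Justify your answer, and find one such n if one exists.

Both moduli are multiples of 3 = gcd(39, 228), so any solution would satisfy n ≡ 20 and n ≡ 121 modulo 3 simultaneously.
However 20 ≡ 2 and 121 ≡ 1 (mod 3), and 2 ≠ 1.
Hence the system has no solution.

No, no such integer exists.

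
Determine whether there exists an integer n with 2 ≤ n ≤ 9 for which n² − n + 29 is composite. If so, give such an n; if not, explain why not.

n = 3

At n = 3: 3² − 3 + 29 = 35 = 5·7, which is composite.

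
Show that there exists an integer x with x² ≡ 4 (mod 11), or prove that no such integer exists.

x = 2

Take x = 2. Then 2² = 4, and since 0 ≤ 4 < 11 this is already reduced: 2² ≡ 4 (mod 11).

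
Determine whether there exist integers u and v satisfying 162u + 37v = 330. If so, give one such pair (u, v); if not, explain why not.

Since gcd(162, 37) = 1, every integer is an integer combination of 162 and 37.
Dividing repeatedly: 162 = 4·37 + 14, 37 = 2·14 + 9, 14 = 1·9 + 5, 9 = 1·5 + 4, 5 = 1·4 + 1, 4 = 4·1 + 0.
Back-substituting, 1 = 5 − 1·4 = 5 − (9 − 1·5) = −9 + 2·5 = −9 + 2·(14 − 1·9) = 2·14 − 3·9 = 2·14 − 3·(37 − 2·14) = −3·37 + 8·14 = −3·37 + 8·(162 − 4·37) = 8·162 − 35·37; that is, 162·8 + 37·(-35) = 1.
Multiplying through by 330: u = 8·330 = 2640, v = (-35)·330 = -11550 is a solution.
Shifting by a multiple of (37, −162) keeps it a solution: u = 2640 − 71·37 = 13, v = -11550 + 71·162 = -48.
Indeed 162·13 + 37·(-48) = 2106 − 1776 = 330.

u = 13, v = -48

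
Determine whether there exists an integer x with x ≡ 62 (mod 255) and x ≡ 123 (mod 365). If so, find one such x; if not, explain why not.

Reduce both congruences modulo 5, which divides 255 and 365: they say x ≡ 62 (mod 5) and x ≡ 123 (mod 5).
However 62 ≡ 2 and 123 ≡ 3 (mod 5), and 2 ≠ 3.
Therefore no such x exists.

No such integer exists.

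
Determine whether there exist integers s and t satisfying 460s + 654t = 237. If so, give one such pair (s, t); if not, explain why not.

No such integers exist.

Any value of 460s + 654t is a multiple of gcd(460, 654) = 2.
But 237 is not a multiple of 2 (it leaves remainder 1).
So the equation is unsolvable over ℤ.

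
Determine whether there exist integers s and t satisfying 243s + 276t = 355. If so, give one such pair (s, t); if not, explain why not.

No such integers exist.

Both 243 and 276 are divisible by gcd(243, 276) = 3, hence so is any combination 243s + 276t.
But 355 is not a multiple of 3 (it leaves remainder 1).
So the equation is unsolvable over ℤ.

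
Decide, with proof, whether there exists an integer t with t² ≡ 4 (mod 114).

t = 74

t = 74 works: 74² = 5476, and 5476 − 4 = 5472 = 48·114.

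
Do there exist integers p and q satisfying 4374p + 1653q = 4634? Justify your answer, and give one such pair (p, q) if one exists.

No such integers exist.

Any value of 4374p + 1653q is a multiple of gcd(4374, 1653) = 3.
But 4634 = 3·1544 + 2, so 3 ∤ 4634.
Therefore 4374p + 1653q = 4634 has no solution in integers.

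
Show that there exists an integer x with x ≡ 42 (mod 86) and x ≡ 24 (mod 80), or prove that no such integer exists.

The moduli are not coprime: gcd(86, 80) = 2. Compatibility requires 2 ∣ (24 − 42) = -18, which holds, so solutions exist.
Write x = 42 + 86t. Then 86t ≡ 24 − 42 ≡ 62 (mod 80); dividing through by 2 gives 43t ≡ 31 (mod 40).
43 ≡ 3 (mod 40), so this reads 3t ≡ 31 (mod 40). Since 3·27 = 81 = 2·40 + 1, the inverse of 3 mod 40 is 27.
Multiplying by 27: t ≡ 27·31 = 837 ≡ 37 (mod 40).
Then x = 42 + 86·37 = 3224.
Check: 3224 mod 86 = 42, 3224 mod 80 = 24. ✓

x = 3224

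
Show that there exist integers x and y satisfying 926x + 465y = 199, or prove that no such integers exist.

x = 299, y = -595

Since gcd(926, 465) = 1, every integer is an integer combination of 926 and 465.
Dividing repeatedly: 926 = 1·465 + 461, 465 = 1·461 + 4, 461 = 115·4 + 1, 4 = 4·1 + 0.
Working back up the chain: 1 = 461 − 115·4 = 461 − 115·(465 − 1·461) = −115·465 + 116·461 = −115·465 + 116·(926 − 1·465) = 116·926 − 231·465. So 926·116 + 465·(-231) = 1.
Multiplying through by 199: x = 116·199 = 23084, y = (-231)·199 = -45969 is a solution.
Shifting by a multiple of (465, −926) keeps it a solution: x = 23084 − 49·465 = 299, y = -45969 + 49·926 = -595.
Indeed 926·299 + 465·(-595) = 276874 − 276675 = 199.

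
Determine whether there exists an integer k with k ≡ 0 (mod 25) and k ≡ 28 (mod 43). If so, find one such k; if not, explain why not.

k = 200

The moduli 25 and 43 are coprime, so by the Chinese Remainder Theorem a unique solution modulo 1075 exists.
Any solution of the first congruence is k = 0 + 25t; substituting into the second, 25t ≡ 28 − 0 ≡ 28 (mod 43).
Since 25·31 = 775 = 18·43 + 1, the inverse of 25 mod 43 is 31.
Therefore t ≡ 31·28 = 868 ≡ 8 (mod 43).
Taking t = 8 gives k = 0 + 25·8 = 200.
Indeed 200 ≡ 0 (mod 25) and 200 ≡ 28 (mod 43).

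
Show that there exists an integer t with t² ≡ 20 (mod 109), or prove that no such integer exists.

Take t = 42. Then 42² = 1764 = 16·109 + 20, so 42² ≡ 20 (mod 109).

t = 42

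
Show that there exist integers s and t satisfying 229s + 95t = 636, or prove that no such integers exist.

Since gcd(229, 95) = 1, every integer is an integer combination of 229 and 95.
Euclidean algorithm: 229 = 2·95 + 39, 95 = 2·39 + 17, 39 = 2·17 + 5, 17 = 3·5 + 2, 5 = 2·2 + 1, 2 = 2·1 + 0.
Working back up the chain: 1 = 5 − 2·2 = 5 − 2·(17 − 3·5) = −2·17 + 7·5 = −2·17 + 7·(39 − 2·17) = 7·39 − 16·17 = 7·39 − 16·(95 − 2·39) = −16·95 + 39·39 = −16·95 + 39·(229 − 2·95) = 39·229 − 94·95. So 229·39 + 95·(-94) = 1.
Times 636: 229·24804 + 95·(-59784) = 636, so (24804, -59784) solves it.
Subtracting 261·95 from s and adding 261·229 to t gives the tidier solution (9, -15).
Indeed 229·9 + 95·(-15) = 2061 − 1425 = 636.

s = 9, t = -15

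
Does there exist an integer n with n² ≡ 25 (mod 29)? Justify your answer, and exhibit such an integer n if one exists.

Take n = 5. Then 5² = 25, and since 0 ≤ 25 < 29 this is already reduced: 5² ≡ 25 (mod 29).

n = 5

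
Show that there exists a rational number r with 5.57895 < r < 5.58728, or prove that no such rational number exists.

Look for a denominator N such that an integer falls strictly between N·5.57895 and N·5.58728. N = 12 works: 12·5.57895 = 66.94740 < 67 < 67.04736 = 12·5.58728.
So r = 67/12 works: it is a ratio of integers, and dividing 12·5.57895 < 67 < 12·5.58728 through by 12 gives 5.57895 < 67/12 < 5.58728.

r = 67/12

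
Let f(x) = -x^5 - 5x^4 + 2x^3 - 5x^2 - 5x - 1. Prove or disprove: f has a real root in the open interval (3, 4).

f(3) = -655 and f(4) = -2277, both negative, so a sign-change argument is unavailable; we show f keeps this sign on the whole interval.
Substitute x = 3 + u, where 0 < u < 1 on the interval. Expanding, f(3 + u) = -u^5 - 20u^4 - 148u^3 - 527u^2 - 926u - 655.
The nonzero coefficients here are all negative, so for u > 0 every term is negative (or zero), and the constant term -655 is strictly negative.
So f is strictly negative on (3, 4); no root exists in the interval.

f has no root in that interval.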